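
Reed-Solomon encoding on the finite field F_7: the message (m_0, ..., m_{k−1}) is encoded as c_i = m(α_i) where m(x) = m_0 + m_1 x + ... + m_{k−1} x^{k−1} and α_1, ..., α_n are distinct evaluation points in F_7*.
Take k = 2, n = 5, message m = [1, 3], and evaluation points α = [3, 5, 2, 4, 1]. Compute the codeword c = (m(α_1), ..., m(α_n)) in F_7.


c = [3, 2, 0, 6, 4]

Message polynomial: m(x) = 1 + 3·x (mod 7).
For each evaluation point α_i, compute m(α_i) mod 7:
  α_1 = 3: Horner steps 3 → 3, so m(3) = 3.
  α_2 = 5: Horner steps 3 → 2, so m(5) = 2.
  α_3 = 2: Horner steps 3 → 0, so m(2) = 0.
  α_4 = 4: Horner steps 3 → 6, so m(4) = 6.
  α_5 = 1: Horner steps 3 → 4, so m(1) = 4.
Codeword c = [3, 2, 0, 6, 4] ∈ F_7^5.


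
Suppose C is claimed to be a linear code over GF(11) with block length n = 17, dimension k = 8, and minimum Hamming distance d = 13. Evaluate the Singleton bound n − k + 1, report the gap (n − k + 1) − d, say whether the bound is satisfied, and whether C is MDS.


Singleton RHS = n − k + 1 = 10, slack = -3, bound violated (no such code; not MDS).

Singleton bound: d ≤ n − k + 1.
Here n = 17, k = 8, so n − k + 1 = 10.
Given d = 13, check d ≤ 10: NO.
Slack = (n − k + 1) − d = -3.
The slack is negative: d = 13 exceeds n − k + 1 = 10 by 3, so the Singleton bound is violated and no linear [17, 8, 13]_11 code can exist. In particular it is not MDS (MDS requires d = n − k + 1 exactly).
Description: the claimed parameters are [17, 8, 13]_11; such a code would be impossible (violates the Singleton bound).


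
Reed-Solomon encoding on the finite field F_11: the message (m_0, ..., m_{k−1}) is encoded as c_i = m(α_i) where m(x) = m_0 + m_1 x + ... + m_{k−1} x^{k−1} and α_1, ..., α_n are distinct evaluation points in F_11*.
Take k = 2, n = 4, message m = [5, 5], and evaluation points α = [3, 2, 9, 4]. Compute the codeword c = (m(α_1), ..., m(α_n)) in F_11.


c = [9, 4, 6, 3]

Message polynomial: m(x) = 5 + 5·x (mod 11).
For each evaluation point α_i, compute m(α_i) mod 11:
  α_1 = 3: Horner steps 5 → 9, so m(3) = 9.
  α_2 = 2: Horner steps 5 → 4, so m(2) = 4.
  α_3 = 9: Horner steps 5 → 6, so m(9) = 6.
  α_4 = 4: Horner steps 5 → 3, so m(4) = 3.
Codeword c = [9, 4, 6, 3] ∈ F_11^4.


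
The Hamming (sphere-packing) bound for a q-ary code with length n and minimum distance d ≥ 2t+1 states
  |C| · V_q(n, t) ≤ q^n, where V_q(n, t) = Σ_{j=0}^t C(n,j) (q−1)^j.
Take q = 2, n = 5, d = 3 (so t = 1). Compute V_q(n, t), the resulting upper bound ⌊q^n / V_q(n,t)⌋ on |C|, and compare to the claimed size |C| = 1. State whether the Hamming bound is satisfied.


V_q(n, t) = 6, q^n = 32, Hamming bound = 5, |C| = 1 ≤ bound (satisfied).

Step 1: Compute V_q(n, t) = Σ_{j=0}^1 C(n, j) (q−1)^j.
  j = 0: C(5,0)·(1)^0 = 1·1 = 1.
  j = 1: C(5,1)·(1)^1 = 5·1 = 5.
  V_q(n, t) = 1 + 5 = 6.
Step 2: q^n = 2^5 = 32.
Step 3: Hamming bound ⌊q^n / V_q(n,t)⌋ = ⌊32/6⌋ = 5.
Step 4: Compare |C| = 1 to 5: satisfied.
The claimed |C| lies below the Hamming bound.


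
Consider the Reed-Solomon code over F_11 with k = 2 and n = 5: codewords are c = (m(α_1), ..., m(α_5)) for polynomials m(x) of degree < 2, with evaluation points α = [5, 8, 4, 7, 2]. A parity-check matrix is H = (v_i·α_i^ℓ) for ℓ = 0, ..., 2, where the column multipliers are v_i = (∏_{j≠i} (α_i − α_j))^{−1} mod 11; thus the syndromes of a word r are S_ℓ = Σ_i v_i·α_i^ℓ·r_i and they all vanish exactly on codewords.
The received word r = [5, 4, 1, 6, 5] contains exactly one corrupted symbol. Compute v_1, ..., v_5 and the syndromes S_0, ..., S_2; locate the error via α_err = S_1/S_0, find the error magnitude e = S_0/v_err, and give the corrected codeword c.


S = (4, 9, 1), error at position 1, error magnitude e = 6, c = [10, 4, 1, 6, 5].

Step 1: column multipliers v_i = (∏_{j≠i}(α_i − α_j))^{−1} mod 11.
  i = 1 (α = 5): (5−8)(5−4)(5−7)(5−2) = (−3)·1·(−2)·3 = 18 ≡ 7, so v_1 = 7^{−1} = 8 (mod 11).
  i = 2 (α = 8): (8−5)(8−4)(8−7)(8−2) = 3·4·1·6 = 72 ≡ 6, so v_2 = 6^{−1} = 2 (mod 11).
  i = 3 (α = 4): (4−5)(4−8)(4−7)(4−2) = (−1)·(−4)·(−3)·2 = −24 ≡ 9, so v_3 = 9^{−1} = 5 (mod 11).
  i = 4 (α = 7): (7−5)(7−8)(7−4)(7−2) = 2·(−1)·3·5 = −30 ≡ 3, so v_4 = 3^{−1} = 4 (mod 11).
  i = 5 (α = 2): (2−5)(2−8)(2−4)(2−7) = (−3)·(−6)·(−2)·(−5) = 180 ≡ 4, so v_5 = 4^{−1} = 3 (mod 11).
  v = [8, 2, 5, 4, 3].
Step 2: syndromes of r = [5, 4, 1, 6, 5] (all sums mod 11).
  S_0 = Σ v_i r_i = 8·5 + 2·4 + 5·1 + 4·6 + 3·5 = 92 ≡ 4.
  S_1 = Σ v_i α_i r_i = 8·5·5 + 2·8·4 + 5·4·1 + 4·7·6 + 3·2·5 = 482 ≡ 9.
  α_i^2 mod 11 = [3, 9, 5, 5, 4].
  S_2 = Σ v_i α_i^2 r_i = 8·3·5 + 2·9·4 + 5·5·1 + 4·5·6 + 3·4·5 = 397 ≡ 1.
  S = (4, 9, 1) ≠ 0, so r is not a codeword (an error is present).
Step 3: locate the error. For a single error e at position i, S_ℓ = v_i·e·α_i^ℓ, so α_err = S_1/S_0.
  S_0^{−1} = 4^{−1} = 3 (mod 11), so α_err = 9·3 = 27 ≡ 5 = α_1. Error position i = 1.
  Consistency check: S_2/S_1 = 1·5 = 5 ≡ 5 = α_err ✓ (single-error assumption holds).
Step 4: error magnitude e = S_0/v_1 = S_0·∏_{j≠1}(α_1 − α_j) = 4·7 = 28 ≡ 6 (mod 11).
Step 5: correct position 1: c_1 = r_1 − e = 5 − 6 ≡ 10 (mod 11). Hence c = [10, 4, 1, 6, 5].
  Check: interpolating c through the α_i gives m(x) = 9 + 9·x (degree < 2) with m(α_i) = c_i for every i, so c is indeed a codeword.


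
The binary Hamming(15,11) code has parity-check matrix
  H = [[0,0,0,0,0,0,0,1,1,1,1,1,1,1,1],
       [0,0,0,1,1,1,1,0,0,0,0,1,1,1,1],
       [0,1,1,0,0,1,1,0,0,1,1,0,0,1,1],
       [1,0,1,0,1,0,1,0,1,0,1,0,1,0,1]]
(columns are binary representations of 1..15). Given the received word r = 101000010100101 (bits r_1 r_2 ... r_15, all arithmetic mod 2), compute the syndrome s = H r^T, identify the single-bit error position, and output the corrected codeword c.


s = (0, 0, 1, 0)^T, error position = 2, corrected codeword c = 111000010100101

Compute s = H r^T mod 2 one row at a time:
  s_1 = 1 + 0 + 1 + 0 + 0 + 1 + 0 + 1 = 4 ≡ 0 (mod 2).
  s_2 = 0 + 0 + 0 + 0 + 0 + 1 + 0 + 1 = 2 ≡ 0 (mod 2).
  s_3 = 0 + 1 + 0 + 0 + 1 + 0 + 0 + 1 = 3 ≡ 1 (mod 2).
  s_4 = 1 + 1 + 0 + 0 + 0 + 0 + 1 + 1 = 4 ≡ 0 (mod 2).
s = (0, 0, 1, 0)^T — this equals column 2 of H (binary 0010), so error is at position 2.
Correct: flip bit 2 of r = 101000010100101 to get c = 111000010100101.


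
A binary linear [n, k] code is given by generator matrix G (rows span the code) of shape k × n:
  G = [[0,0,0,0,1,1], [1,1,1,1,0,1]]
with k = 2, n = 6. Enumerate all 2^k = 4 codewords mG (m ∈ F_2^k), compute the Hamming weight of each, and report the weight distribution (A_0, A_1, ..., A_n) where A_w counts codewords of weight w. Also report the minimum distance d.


Weight distribution: A_0 = 1, A_2 = 1, A_5 = 2. Minimum distance d = 2.

Enumerate all 2^2 = 4 messages m ∈ F_2^2.
For each, compute codeword c = mG in F_2^6, then tally its weight.
  m = 00 → c = 000000, weight = 0.
  m = 10 → c = 000011, weight = 2.
  m = 01 → c = 111101, weight = 5.
  m = 11 → c = 111110, weight = 5.
Tally weights:
  weight 0: 1 codewords.
  weight 2: 1 codewords.
  weight 5: 2 codewords.
Minimum distance d = smallest w > 0 with A_w > 0 = 2.
Sanity: Σ A_w = 4 = 2^2 = 4 ✓.


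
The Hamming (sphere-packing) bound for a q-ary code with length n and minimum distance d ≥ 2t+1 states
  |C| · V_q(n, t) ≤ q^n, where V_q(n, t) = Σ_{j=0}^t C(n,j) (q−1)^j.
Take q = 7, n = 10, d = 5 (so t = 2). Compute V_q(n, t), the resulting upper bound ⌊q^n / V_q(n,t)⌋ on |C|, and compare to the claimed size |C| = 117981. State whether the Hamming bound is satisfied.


V_q(n, t) = 1681, q^n = 282475249, Hamming bound = 168040, |C| = 117981 ≤ bound (satisfied).

Step 1: Compute V_q(n, t) = Σ_{j=0}^2 C(n, j) (q−1)^j.
  j = 0: C(10,0)·(6)^0 = 1·1 = 1.
  j = 1: C(10,1)·(6)^1 = 10·6 = 60.
  j = 2: C(10,2)·(6)^2 = 45·36 = 1620.
  V_q(n, t) = 1 + 60 + 1620 = 1681.
Step 2: q^n = 7^10 = 282475249.
Step 3: Hamming bound ⌊q^n / V_q(n,t)⌋ = ⌊282475249/1681⌋ = 168040.
Step 4: Compare |C| = 117981 to 168040: satisfied.
The claimed |C| lies below the Hamming bound.


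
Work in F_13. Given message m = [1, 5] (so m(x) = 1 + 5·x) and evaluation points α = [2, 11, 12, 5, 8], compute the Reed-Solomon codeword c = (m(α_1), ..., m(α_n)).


c = [11, 4, 9, 0, 2]

Message polynomial: m(x) = 1 + 5·x (mod 13).
For each evaluation point α_i, compute m(α_i) mod 13:
  α_1 = 2: Horner steps 5 → 11, so m(2) = 11.
  α_2 = 11: Horner steps 5 → 4, so m(11) = 4.
  α_3 = 12: Horner steps 5 → 9, so m(12) = 9.
  α_4 = 5: Horner steps 5 → 0, so m(5) = 0.
  α_5 = 8: Horner steps 5 → 2, so m(8) = 2.
Codeword c = [11, 4, 9, 0, 2] ∈ F_13^5.


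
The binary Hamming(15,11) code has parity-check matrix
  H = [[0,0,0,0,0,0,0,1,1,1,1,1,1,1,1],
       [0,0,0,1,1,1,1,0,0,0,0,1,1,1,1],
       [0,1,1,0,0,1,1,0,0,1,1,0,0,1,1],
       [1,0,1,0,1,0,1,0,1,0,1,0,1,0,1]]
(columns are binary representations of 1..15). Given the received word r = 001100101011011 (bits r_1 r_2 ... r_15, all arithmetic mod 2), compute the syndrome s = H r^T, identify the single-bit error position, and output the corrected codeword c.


s = (1, 1, 1, 1)^T, error position = 15, corrected codeword c = 001100101011010

Compute s = H r^T mod 2 one row at a time:
  s_1 = 0 + 1 + 0 + 1 + 1 + 0 + 1 + 1 = 5 ≡ 1 (mod 2).
  s_2 = 1 + 0 + 0 + 1 + 1 + 0 + 1 + 1 = 5 ≡ 1 (mod 2).
  s_3 = 0 + 1 + 0 + 1 + 0 + 1 + 1 + 1 = 5 ≡ 1 (mod 2).
  s_4 = 0 + 1 + 0 + 1 + 1 + 1 + 0 + 1 = 5 ≡ 1 (mod 2).
s = (1, 1, 1, 1)^T — this equals column 15 of H (binary 1111), so error is at position 15.
Correct: flip bit 15 of r = 001100101011011 to get c = 001100101011010.


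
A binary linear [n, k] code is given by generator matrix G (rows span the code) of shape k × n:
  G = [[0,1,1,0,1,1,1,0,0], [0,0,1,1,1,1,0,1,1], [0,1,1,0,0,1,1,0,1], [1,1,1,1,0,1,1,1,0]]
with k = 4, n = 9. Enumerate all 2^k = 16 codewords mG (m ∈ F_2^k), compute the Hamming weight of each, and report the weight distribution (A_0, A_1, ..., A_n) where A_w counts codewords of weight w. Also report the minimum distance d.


Weight distribution: A_0 = 1, A_2 = 1, A_3 = 1, A_4 = 5, A_5 = 5, A_6 = 1, A_7 = 1, A_9 = 1. Minimum distance d = 2.

Enumerate all 2^4 = 16 messages m ∈ F_2^4.
For each, compute codeword c = mG in F_2^9, then tally its weight.
  m = 0000 → c = 000000000, weight = 0.
  m = 1000 → c = 011011100, weight = 5.
  m = 0100 → c = 001111011, weight = 6.
  m = 1100 → c = 010100111, weight = 5.
  m = 0010 → c = 011001101, weight = 5.
  m = 1010 → c = 000010001, weight = 2.
  m = 0110 → c = 010110110, weight = 5.
  m = 1110 → c = 001101010, weight = 4.
  m = 0001 → c = 111101110, weight = 7.
  m = 1001 → c = 100110010, weight = 4.
  m = 0101 → c = 110010101, weight = 5.
  m = 1101 → c = 101001001, weight = 4.
  m = 0011 → c = 100100011, weight = 4.
  m = 1011 → c = 111111111, weight = 9.
  m = 0111 → c = 101011000, weight = 4.
  m = 1111 → c = 110000100, weight = 3.
Tally weights:
  weight 0: 1 codewords.
  weight 2: 1 codewords.
  weight 3: 1 codewords.
  weight 4: 5 codewords.
  weight 5: 5 codewords.
  weight 6: 1 codewords.
  weight 7: 1 codewords.
  weight 9: 1 codewords.
Minimum distance d = smallest w > 0 with A_w > 0 = 2.
Sanity: Σ A_w = 16 = 2^4 = 16 ✓.


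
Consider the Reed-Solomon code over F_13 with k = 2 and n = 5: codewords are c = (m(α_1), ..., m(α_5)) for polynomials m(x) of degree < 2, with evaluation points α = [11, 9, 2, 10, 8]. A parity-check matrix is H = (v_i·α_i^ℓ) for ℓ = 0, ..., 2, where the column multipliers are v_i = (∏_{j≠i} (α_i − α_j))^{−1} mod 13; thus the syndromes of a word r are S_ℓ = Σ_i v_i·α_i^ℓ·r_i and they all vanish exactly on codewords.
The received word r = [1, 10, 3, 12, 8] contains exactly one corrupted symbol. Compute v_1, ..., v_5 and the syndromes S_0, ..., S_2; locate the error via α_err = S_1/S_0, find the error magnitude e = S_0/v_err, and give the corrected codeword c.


S = (9, 5, 10), error at position 3, error magnitude e = 7, c = [1, 10, 9, 12, 8].

Step 1: column multipliers v_i = (∏_{j≠i}(α_i − α_j))^{−1} mod 13.
  i = 1 (α = 11): (11−9)(11−2)(11−10)(11−8) = 2·9·1·3 = 54 ≡ 2, so v_1 = 2^{−1} = 7 (mod 13).
  i = 2 (α = 9): (9−11)(9−2)(9−10)(9−8) = (−2)·7·(−1)·1 = 14 ≡ 1, so v_2 = 1^{−1} = 1 (mod 13).
  i = 3 (α = 2): (2−11)(2−9)(2−10)(2−8) = (−9)·(−7)·(−8)·(−6) = 3024 ≡ 8, so v_3 = 8^{−1} = 5 (mod 13).
  i = 4 (α = 10): (10−11)(10−9)(10−2)(10−8) = (−1)·1·8·2 = −16 ≡ 10, so v_4 = 10^{−1} = 4 (mod 13).
  i = 5 (α = 8): (8−11)(8−9)(8−2)(8−10) = (−3)·(−1)·6·(−2) = −36 ≡ 3, so v_5 = 3^{−1} = 9 (mod 13).
  v = [7, 1, 5, 4, 9].
Step 2: syndromes of r = [1, 10, 3, 12, 8] (all sums mod 13).
  S_0 = Σ v_i r_i = 7·1 + 1·10 + 5·3 + 4·12 + 9·8 = 152 ≡ 9.
  S_1 = Σ v_i α_i r_i = 7·11·1 + 1·9·10 + 5·2·3 + 4·10·12 + 9·8·8 = 1253 ≡ 5.
  α_i^2 mod 13 = [4, 3, 4, 9, 12].
  S_2 = Σ v_i α_i^2 r_i = 7·4·1 + 1·3·10 + 5·4·3 + 4·9·12 + 9·12·8 = 1414 ≡ 10.
  S = (9, 5, 10) ≠ 0, so r is not a codeword (an error is present).
Step 3: locate the error. For a single error e at position i, S_ℓ = v_i·e·α_i^ℓ, so α_err = S_1/S_0.
  S_0^{−1} = 9^{−1} = 3 (mod 13), so α_err = 5·3 = 15 ≡ 2 = α_3. Error position i = 3.
  Consistency check: S_2/S_1 = 10·8 = 80 ≡ 2 = α_err ✓ (single-error assumption holds).
Step 4: error magnitude e = S_0/v_3 = S_0·∏_{j≠3}(α_3 − α_j) = 9·8 = 72 ≡ 7 (mod 13).
Step 5: correct position 3: c_3 = r_3 − e = 3 − 7 ≡ 9 (mod 13). Hence c = [1, 10, 9, 12, 8].
  Check: interpolating c through the α_i gives m(x) = 5 + 2·x (degree < 2) with m(α_i) = c_i for every i, so c is indeed a codeword.


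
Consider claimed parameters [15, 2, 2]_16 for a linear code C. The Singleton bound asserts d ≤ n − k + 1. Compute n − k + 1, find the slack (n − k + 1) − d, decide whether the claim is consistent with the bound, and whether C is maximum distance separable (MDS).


Singleton RHS = n − k + 1 = 14, slack = 12, bound satisfied, not MDS.

Singleton bound: d ≤ n − k + 1.
Here n = 15, k = 2, so n − k + 1 = 14.
Given d = 2, check d ≤ 14: YES.
Slack = (n − k + 1) − d = 12.
The code is NOT MDS (slack = 12 > 0).
Description: the claimed parameters are [15, 2, 2]_16; such a code would be non-MDS.


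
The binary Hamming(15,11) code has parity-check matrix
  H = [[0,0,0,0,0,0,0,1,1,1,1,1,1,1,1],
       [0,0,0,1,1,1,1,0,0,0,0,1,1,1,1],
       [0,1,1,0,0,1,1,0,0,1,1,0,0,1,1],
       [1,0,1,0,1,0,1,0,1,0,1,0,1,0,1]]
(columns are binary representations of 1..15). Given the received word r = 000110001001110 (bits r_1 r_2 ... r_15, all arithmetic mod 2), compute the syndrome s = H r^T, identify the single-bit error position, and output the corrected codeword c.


s = (0, 1, 1, 1)^T, error position = 7, corrected codeword c = 000110101001110

Compute s = H r^T mod 2 one row at a time:
  s_1 = 0 + 1 + 0 + 0 + 1 + 1 + 1 + 0 = 4 ≡ 0 (mod 2).
  s_2 = 1 + 1 + 0 + 0 + 1 + 1 + 1 + 0 = 5 ≡ 1 (mod 2).
  s_3 = 0 + 0 + 0 + 0 + 0 + 0 + 1 + 0 = 1 ≡ 1 (mod 2).
  s_4 = 0 + 0 + 1 + 0 + 1 + 0 + 1 + 0 = 3 ≡ 1 (mod 2).
s = (0, 1, 1, 1)^T — this equals column 7 of H (binary 0111), so error is at position 7.
Correct: flip bit 7 of r = 000110001001110 to get c = 000110101001110.


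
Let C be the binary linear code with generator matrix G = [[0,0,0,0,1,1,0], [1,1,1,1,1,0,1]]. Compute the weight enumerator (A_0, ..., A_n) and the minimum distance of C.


Weight distribution: A_0 = 1, A_2 = 1, A_6 = 2. Minimum distance d = 2.

Enumerate all 2^2 = 4 messages m ∈ F_2^2.
For each, compute codeword c = mG in F_2^7, then tally its weight.
  m = 00 → c = 0000000, weight = 0.
  m = 10 → c = 0000110, weight = 2.
  m = 01 → c = 1111101, weight = 6.
  m = 11 → c = 1111011, weight = 6.
Tally weights:
  weight 0: 1 codewords.
  weight 2: 1 codewords.
  weight 6: 2 codewords.
Minimum distance d = smallest w > 0 with A_w > 0 = 2.
Sanity: Σ A_w = 4 = 2^2 = 4 ✓.


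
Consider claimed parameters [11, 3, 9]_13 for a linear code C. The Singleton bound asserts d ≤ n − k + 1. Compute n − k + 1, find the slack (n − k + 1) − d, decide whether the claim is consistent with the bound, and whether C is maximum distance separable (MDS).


Singleton RHS = n − k + 1 = 9, slack = 0, bound satisfied, MDS.

Singleton bound: d ≤ n − k + 1.
Here n = 11, k = 3, so n − k + 1 = 9.
Given d = 9, check d ≤ 9: YES.
Slack = (n − k + 1) − d = 0.
The code is MDS (slack = 0).
Description: the claimed parameters are [11, 3, 9]_13; such a code would be MDS (meets Singleton bound).


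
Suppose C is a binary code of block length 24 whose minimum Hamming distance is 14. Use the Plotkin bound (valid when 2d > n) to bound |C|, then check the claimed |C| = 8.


Plotkin bound M ≤ 6; given |C| = 8 > bound (violated).

Check applicability: 2d = 28, n = 24.
2d − n = 4 > 0, so Plotkin applies.
Compute d/(2d−n) = 14/4 ≈ 3.5000.
⌊d/(2d−n)⌋ = 3.
Plotkin bound: M ≤ 2·3 = 6.
Given |C| = 8, check: VIOLATED.
This |C| is above the Plotkin bound, so no binary code with n = 24, d = 14 and 8 codewords exists.


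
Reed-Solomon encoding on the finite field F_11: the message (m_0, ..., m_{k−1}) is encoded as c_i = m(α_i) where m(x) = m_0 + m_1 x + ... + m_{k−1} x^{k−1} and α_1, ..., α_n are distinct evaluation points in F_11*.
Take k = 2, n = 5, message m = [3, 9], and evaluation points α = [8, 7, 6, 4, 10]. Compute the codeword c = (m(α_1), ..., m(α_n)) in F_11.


c = [9, 0, 2, 6, 5]

Message polynomial: m(x) = 3 + 9·x (mod 11).
For each evaluation point α_i, compute m(α_i) mod 11:
  α_1 = 8: Horner steps 9 → 9, so m(8) = 9.
  α_2 = 7: Horner steps 9 → 0, so m(7) = 0.
  α_3 = 6: Horner steps 9 → 2, so m(6) = 2.
  α_4 = 4: Horner steps 9 → 6, so m(4) = 6.
  α_5 = 10: Horner steps 9 → 5, so m(10) = 5.
Codeword c = [9, 0, 2, 6, 5] ∈ F_11^5.


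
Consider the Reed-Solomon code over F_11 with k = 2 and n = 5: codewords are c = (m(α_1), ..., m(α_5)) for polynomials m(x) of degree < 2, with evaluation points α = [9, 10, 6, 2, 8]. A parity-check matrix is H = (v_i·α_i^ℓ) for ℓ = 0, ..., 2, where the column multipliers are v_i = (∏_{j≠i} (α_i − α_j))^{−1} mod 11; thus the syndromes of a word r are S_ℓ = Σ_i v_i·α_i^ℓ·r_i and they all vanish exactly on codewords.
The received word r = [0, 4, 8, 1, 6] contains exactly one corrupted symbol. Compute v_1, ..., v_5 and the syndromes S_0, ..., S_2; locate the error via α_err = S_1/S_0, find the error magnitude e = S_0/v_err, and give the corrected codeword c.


S = (6, 10, 2), error at position 1, error magnitude e = 6, c = [5, 4, 8, 1, 6].

Step 1: column multipliers v_i = (∏_{j≠i}(α_i − α_j))^{−1} mod 11.
  i = 1 (α = 9): (9−10)(9−6)(9−2)(9−8) = (−1)·3·7·1 = −21 ≡ 1, so v_1 = 1^{−1} = 1 (mod 11).
  i = 2 (α = 10): (10−9)(10−6)(10−2)(10−8) = 1·4·8·2 = 64 ≡ 9, so v_2 = 9^{−1} = 5 (mod 11).
  i = 3 (α = 6): (6−9)(6−10)(6−2)(6−8) = (−3)·(−4)·4·(−2) = −96 ≡ 3, so v_3 = 3^{−1} = 4 (mod 11).
  i = 4 (α = 2): (2−9)(2−10)(2−6)(2−8) = (−7)·(−8)·(−4)·(−6) = 1344 ≡ 2, so v_4 = 2^{−1} = 6 (mod 11).
  i = 5 (α = 8): (8−9)(8−10)(8−6)(8−2) = (−1)·(−2)·2·6 = 24 ≡ 2, so v_5 = 2^{−1} = 6 (mod 11).
  v = [1, 5, 4, 6, 6].
Step 2: syndromes of r = [0, 4, 8, 1, 6] (all sums mod 11).
  S_0 = Σ v_i r_i = 1·0 + 5·4 + 4·8 + 6·1 + 6·6 = 94 ≡ 6.
  S_1 = Σ v_i α_i r_i = 1·9·0 + 5·10·4 + 4·6·8 + 6·2·1 + 6·8·6 = 692 ≡ 10.
  α_i^2 mod 11 = [4, 1, 3, 4, 9].
  S_2 = Σ v_i α_i^2 r_i = 1·4·0 + 5·1·4 + 4·3·8 + 6·4·1 + 6·9·6 = 464 ≡ 2.
  S = (6, 10, 2) ≠ 0, so r is not a codeword (an error is present).
Step 3: locate the error. For a single error e at position i, S_ℓ = v_i·e·α_i^ℓ, so α_err = S_1/S_0.
  S_0^{−1} = 6^{−1} = 2 (mod 11), so α_err = 10·2 = 20 ≡ 9 = α_1. Error position i = 1.
  Consistency check: S_2/S_1 = 2·10 = 20 ≡ 9 = α_err ✓ (single-error assumption holds).
Step 4: error magnitude e = S_0/v_1 = S_0·∏_{j≠1}(α_1 − α_j) = 6·1 = 6 ≡ 6 (mod 11).
Step 5: correct position 1: c_1 = r_1 − e = 0 − 6 ≡ 5 (mod 11). Hence c = [5, 4, 8, 1, 6].
  Check: interpolating c through the α_i gives m(x) = 3 + 10·x (degree < 2) with m(α_i) = c_i for every i, so c is indeed a codeword.


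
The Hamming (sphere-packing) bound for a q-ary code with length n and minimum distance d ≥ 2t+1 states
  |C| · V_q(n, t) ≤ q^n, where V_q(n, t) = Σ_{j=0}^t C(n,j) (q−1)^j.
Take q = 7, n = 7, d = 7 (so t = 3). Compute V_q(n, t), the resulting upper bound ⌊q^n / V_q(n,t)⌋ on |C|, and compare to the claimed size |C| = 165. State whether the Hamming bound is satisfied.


V_q(n, t) = 8359, q^n = 823543, Hamming bound = 98, |C| = 165 > bound (violated).

Step 1: Compute V_q(n, t) = Σ_{j=0}^3 C(n, j) (q−1)^j.
  j = 0: C(7,0)·(6)^0 = 1·1 = 1.
  j = 1: C(7,1)·(6)^1 = 7·6 = 42.
  j = 2: C(7,2)·(6)^2 = 21·36 = 756.
  j = 3: C(7,3)·(6)^3 = 35·216 = 7560.
  V_q(n, t) = 1 + 42 + 756 + 7560 = 8359.
Step 2: q^n = 7^7 = 823543.
Step 3: Hamming bound ⌊q^n / V_q(n,t)⌋ = ⌊823543/8359⌋ = 98.
Step 4: Compare |C| = 165 to 98: violated.
The claimed |C| lies above the Hamming bound, so no 7-ary code of length 7 with d ≥ 7 can have 165 codewords.


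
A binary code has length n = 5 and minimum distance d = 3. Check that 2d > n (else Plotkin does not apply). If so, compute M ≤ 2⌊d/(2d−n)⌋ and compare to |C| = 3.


Plotkin bound M ≤ 6; given |C| = 3 ≤ bound (satisfied).

Check applicability: 2d = 6, n = 5.
2d − n = 1 > 0, so Plotkin applies.
Compute d/(2d−n) = 3/1 ≈ 3.0000.
⌊d/(2d−n)⌋ = 3.
Plotkin bound: M ≤ 2·3 = 6.
Given |C| = 3, check: satisfied.
This |C| is below the Plotkin bound.


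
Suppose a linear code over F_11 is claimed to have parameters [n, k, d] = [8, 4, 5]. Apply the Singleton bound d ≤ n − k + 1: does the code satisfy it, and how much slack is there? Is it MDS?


Singleton RHS = n − k + 1 = 5, slack = 0, bound satisfied, MDS.

Singleton bound: d ≤ n − k + 1.
Here n = 8, k = 4, so n − k + 1 = 5.
Given d = 5, check d ≤ 5: YES.
Slack = (n − k + 1) − d = 0.
The code is MDS (slack = 0).
Description: the claimed parameters are [8, 4, 5]_11; such a code would be MDS (meets Singleton bound).


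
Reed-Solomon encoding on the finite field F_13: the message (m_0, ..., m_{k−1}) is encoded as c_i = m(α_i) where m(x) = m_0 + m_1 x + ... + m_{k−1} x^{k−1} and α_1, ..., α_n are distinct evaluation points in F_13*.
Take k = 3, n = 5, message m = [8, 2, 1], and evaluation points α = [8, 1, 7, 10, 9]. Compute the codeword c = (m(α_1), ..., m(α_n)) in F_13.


c = [10, 11, 6, 11, 3]

Message polynomial: m(x) = 8 + 2·x + 1·x^2 (mod 13).
For each evaluation point α_i, compute m(α_i) mod 13:
  α_1 = 8: Horner steps 1 → 10 → 10, so m(8) = 10.
  α_2 = 1: Horner steps 1 → 3 → 11, so m(1) = 11.
  α_3 = 7: Horner steps 1 → 9 → 6, so m(7) = 6.
  α_4 = 10: Horner steps 1 → 12 → 11, so m(10) = 11.
  α_5 = 9: Horner steps 1 → 11 → 3, so m(9) = 3.
Codeword c = [10, 11, 6, 11, 3] ∈ F_13^5.


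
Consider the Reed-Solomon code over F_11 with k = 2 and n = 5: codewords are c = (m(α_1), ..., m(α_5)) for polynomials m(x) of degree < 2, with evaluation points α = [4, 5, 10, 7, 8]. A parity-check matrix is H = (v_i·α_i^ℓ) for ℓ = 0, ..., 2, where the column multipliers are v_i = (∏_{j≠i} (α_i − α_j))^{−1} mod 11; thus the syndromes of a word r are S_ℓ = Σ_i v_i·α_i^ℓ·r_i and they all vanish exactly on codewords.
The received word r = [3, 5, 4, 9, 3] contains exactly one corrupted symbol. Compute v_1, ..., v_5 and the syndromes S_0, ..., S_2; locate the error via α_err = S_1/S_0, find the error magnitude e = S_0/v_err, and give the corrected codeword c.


S = (4, 10, 3), error at position 5, error magnitude e = 3, c = [3, 5, 4, 9, 0].

Step 1: column multipliers v_i = (∏_{j≠i}(α_i − α_j))^{−1} mod 11.
  i = 1 (α = 4): (4−5)(4−10)(4−7)(4−8) = (−1)·(−6)·(−3)·(−4) = 72 ≡ 6, so v_1 = 6^{−1} = 2 (mod 11).
  i = 2 (α = 5): (5−4)(5−10)(5−7)(5−8) = 1·(−5)·(−2)·(−3) = −30 ≡ 3, so v_2 = 3^{−1} = 4 (mod 11).
  i = 3 (α = 10): (10−4)(10−5)(10−7)(10−8) = 6·5·3·2 = 180 ≡ 4, so v_3 = 4^{−1} = 3 (mod 11).
  i = 4 (α = 7): (7−4)(7−5)(7−10)(7−8) = 3·2·(−3)·(−1) = 18 ≡ 7, so v_4 = 7^{−1} = 8 (mod 11).
  i = 5 (α = 8): (8−4)(8−5)(8−10)(8−7) = 4·3·(−2)·1 = −24 ≡ 9, so v_5 = 9^{−1} = 5 (mod 11).
  v = [2, 4, 3, 8, 5].
Step 2: syndromes of r = [3, 5, 4, 9, 3] (all sums mod 11).
  S_0 = Σ v_i r_i = 2·3 + 4·5 + 3·4 + 8·9 + 5·3 = 125 ≡ 4.
  S_1 = Σ v_i α_i r_i = 2·4·3 + 4·5·5 + 3·10·4 + 8·7·9 + 5·8·3 = 868 ≡ 10.
  α_i^2 mod 11 = [5, 3, 1, 5, 9].
  S_2 = Σ v_i α_i^2 r_i = 2·5·3 + 4·3·5 + 3·1·4 + 8·5·9 + 5·9·3 = 597 ≡ 3.
  S = (4, 10, 3) ≠ 0, so r is not a codeword (an error is present).
Step 3: locate the error. For a single error e at position i, S_ℓ = v_i·e·α_i^ℓ, so α_err = S_1/S_0.
  S_0^{−1} = 4^{−1} = 3 (mod 11), so α_err = 10·3 = 30 ≡ 8 = α_5. Error position i = 5.
  Consistency check: S_2/S_1 = 3·10 = 30 ≡ 8 = α_err ✓ (single-error assumption holds).
Step 4: error magnitude e = S_0/v_5 = S_0·∏_{j≠5}(α_5 − α_j) = 4·9 = 36 ≡ 3 (mod 11).
Step 5: correct position 5: c_5 = r_5 − e = 3 − 3 ≡ 0 (mod 11). Hence c = [3, 5, 4, 9, 0].
  Check: interpolating c through the α_i gives m(x) = 6 + 2·x (degree < 2) with m(α_i) = c_i for every i, so c is indeed a codeword.


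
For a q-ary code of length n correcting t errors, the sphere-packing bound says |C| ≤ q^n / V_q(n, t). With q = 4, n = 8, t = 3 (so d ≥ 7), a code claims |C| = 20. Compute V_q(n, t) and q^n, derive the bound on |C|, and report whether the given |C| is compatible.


V_q(n, t) = 1789, q^n = 65536, Hamming bound = 36, |C| = 20 ≤ bound (satisfied).

Step 1: Compute V_q(n, t) = Σ_{j=0}^3 C(n, j) (q−1)^j.
  j = 0: C(8,0)·(3)^0 = 1·1 = 1.
  j = 1: C(8,1)·(3)^1 = 8·3 = 24.
  j = 2: C(8,2)·(3)^2 = 28·9 = 252.
  j = 3: C(8,3)·(3)^3 = 56·27 = 1512.
  V_q(n, t) = 1 + 24 + 252 + 1512 = 1789.
Step 2: q^n = 4^8 = 65536.
Step 3: Hamming bound ⌊q^n / V_q(n,t)⌋ = ⌊65536/1789⌋ = 36.
Step 4: Compare |C| = 20 to 36: satisfied.
The claimed |C| lies below the Hamming bound.


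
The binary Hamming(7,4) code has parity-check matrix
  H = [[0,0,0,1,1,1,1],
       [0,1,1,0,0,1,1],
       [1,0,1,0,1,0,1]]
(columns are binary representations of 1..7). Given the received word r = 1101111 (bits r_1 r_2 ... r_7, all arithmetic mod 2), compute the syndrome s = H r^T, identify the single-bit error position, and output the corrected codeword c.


s = (0, 1, 1)^T, error position = 3, corrected codeword c = 1111111

Compute s = H r^T mod 2 one row at a time:
  s_1 = 1 + 1 + 1 + 1 = 4 ≡ 0 (mod 2).
  s_2 = 1 + 0 + 1 + 1 = 3 ≡ 1 (mod 2).
  s_3 = 1 + 0 + 1 + 1 = 3 ≡ 1 (mod 2).
s = (0, 1, 1)^T — this equals column 3 of H (binary 011), so error is at position 3.
Correct: flip bit 3 of r = 1101111 to get c = 1111111.


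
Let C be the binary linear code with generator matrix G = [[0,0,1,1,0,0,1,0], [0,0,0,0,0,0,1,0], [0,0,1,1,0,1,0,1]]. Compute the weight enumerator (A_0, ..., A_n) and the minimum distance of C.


Weight distribution: A_0 = 1, A_1 = 1, A_2 = 2, A_3 = 2, A_4 = 1, A_5 = 1. Minimum distance d = 1.

Enumerate all 2^3 = 8 messages m ∈ F_2^3.
For each, compute codeword c = mG in F_2^8, then tally its weight.
  m = 000 → c = 00000000, weight = 0.
  m = 100 → c = 00110010, weight = 3.
  m = 010 → c = 00000010, weight = 1.
  m = 110 → c = 00110000, weight = 2.
  m = 001 → c = 00110101, weight = 4.
  m = 101 → c = 00000111, weight = 3.
  m = 011 → c = 00110111, weight = 5.
  m = 111 → c = 00000101, weight = 2.
Tally weights:
  weight 0: 1 codewords.
  weight 1: 1 codewords.
  weight 2: 2 codewords.
  weight 3: 2 codewords.
  weight 4: 1 codewords.
  weight 5: 1 codewords.
Minimum distance d = smallest w > 0 with A_w > 0 = 1.
Sanity: Σ A_w = 8 = 2^3 = 8 ✓.


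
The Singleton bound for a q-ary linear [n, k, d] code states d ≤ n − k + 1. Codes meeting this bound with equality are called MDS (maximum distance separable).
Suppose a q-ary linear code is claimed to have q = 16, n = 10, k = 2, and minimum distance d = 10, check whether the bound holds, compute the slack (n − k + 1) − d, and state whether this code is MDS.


Singleton RHS = n − k + 1 = 9, slack = -1, bound violated (no such code; not MDS).

Singleton bound: d ≤ n − k + 1.
Here n = 10, k = 2, so n − k + 1 = 9.
Given d = 10, check d ≤ 9: NO.
Slack = (n − k + 1) − d = -1.
The slack is negative: d = 10 exceeds n − k + 1 = 9 by 1, so the Singleton bound is violated and no linear [10, 2, 10]_16 code can exist. In particular it is not MDS (MDS requires d = n − k + 1 exactly).
Description: the claimed parameters are [10, 2, 10]_16; such a code would be impossible (violates the Singleton bound).


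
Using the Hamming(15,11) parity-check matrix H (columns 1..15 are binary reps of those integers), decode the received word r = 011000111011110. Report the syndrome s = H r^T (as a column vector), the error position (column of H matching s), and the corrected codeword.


s = (0, 0, 1, 1)^T, error position = 3, corrected codeword c = 010000111011110

Compute s = H r^T mod 2 one row at a time:
  s_1 = 1 + 1 + 0 + 1 + 1 + 1 + 1 + 0 = 6 ≡ 0 (mod 2).
  s_2 = 0 + 0 + 0 + 1 + 1 + 1 + 1 + 0 = 4 ≡ 0 (mod 2).
  s_3 = 1 + 1 + 0 + 1 + 0 + 1 + 1 + 0 = 5 ≡ 1 (mod 2).
  s_4 = 0 + 1 + 0 + 1 + 1 + 1 + 1 + 0 = 5 ≡ 1 (mod 2).
s = (0, 0, 1, 1)^T — this equals column 3 of H (binary 0011), so error is at position 3.
Correct: flip bit 3 of r = 011000111011110 to get c = 010000111011110.


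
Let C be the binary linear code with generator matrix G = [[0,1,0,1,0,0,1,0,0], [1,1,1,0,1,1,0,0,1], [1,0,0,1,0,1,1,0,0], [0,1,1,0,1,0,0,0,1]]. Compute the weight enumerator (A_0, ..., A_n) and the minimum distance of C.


Weight distribution: A_0 = 1, A_1 = 1, A_2 = 2, A_3 = 3, A_4 = 2, A_5 = 3, A_6 = 2, A_7 = 1, A_8 = 1. Minimum distance d = 1.

Enumerate all 2^4 = 16 messages m ∈ F_2^4.
For each, compute codeword c = mG in F_2^9, then tally its weight.
  m = 0000 → c = 000000000, weight = 0.
  m = 1000 → c = 010100100, weight = 3.
  m = 0100 → c = 111011001, weight = 6.
  m = 1100 → c = 101111101, weight = 7.
  m = 0010 → c = 100101100, weight = 4.
  m = 1010 → c = 110001000, weight = 3.
  m = 0110 → c = 011110101, weight = 6.
  m = 1110 → c = 001010001, weight = 3.
  m = 0001 → c = 011010001, weight = 4.
  m = 1001 → c = 001110101, weight = 5.
  m = 0101 → c = 100001000, weight = 2.
  m = 1101 → c = 110101100, weight = 5.
  m = 0011 → c = 111111101, weight = 8.
  m = 1011 → c = 101011001, weight = 5.
  m = 0111 → c = 000100100, weight = 2.
  m = 1111 → c = 010000000, weight = 1.
Tally weights:
  weight 0: 1 codewords.
  weight 1: 1 codewords.
  weight 2: 2 codewords.
  weight 3: 3 codewords.
  weight 4: 2 codewords.
  weight 5: 3 codewords.
  weight 6: 2 codewords.
  weight 7: 1 codewords.
  weight 8: 1 codewords.
Minimum distance d = smallest w > 0 with A_w > 0 = 1.
Sanity: Σ A_w = 16 = 2^4 = 16 ✓.


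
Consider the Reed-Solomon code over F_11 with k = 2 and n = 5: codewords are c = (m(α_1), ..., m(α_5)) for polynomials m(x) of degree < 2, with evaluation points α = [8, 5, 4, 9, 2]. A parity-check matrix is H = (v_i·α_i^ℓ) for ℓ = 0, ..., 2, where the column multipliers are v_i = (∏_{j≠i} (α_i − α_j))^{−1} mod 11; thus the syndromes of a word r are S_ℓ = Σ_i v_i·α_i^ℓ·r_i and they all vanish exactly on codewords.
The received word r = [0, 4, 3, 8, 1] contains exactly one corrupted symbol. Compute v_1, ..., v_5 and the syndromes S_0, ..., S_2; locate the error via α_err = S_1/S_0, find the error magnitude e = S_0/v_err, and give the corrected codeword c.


S = (3, 2, 5), error at position 1, error magnitude e = 4, c = [7, 4, 3, 8, 1].

Step 1: column multipliers v_i = (∏_{j≠i}(α_i − α_j))^{−1} mod 11.
  i = 1 (α = 8): (8−5)(8−4)(8−9)(8−2) = 3·4·(−1)·6 = −72 ≡ 5, so v_1 = 5^{−1} = 9 (mod 11).
  i = 2 (α = 5): (5−8)(5−4)(5−9)(5−2) = (−3)·1·(−4)·3 = 36 ≡ 3, so v_2 = 3^{−1} = 4 (mod 11).
  i = 3 (α = 4): (4−8)(4−5)(4−9)(4−2) = (−4)·(−1)·(−5)·2 = −40 ≡ 4, so v_3 = 4^{−1} = 3 (mod 11).
  i = 4 (α = 9): (9−8)(9−5)(9−4)(9−2) = 1·4·5·7 = 140 ≡ 8, so v_4 = 8^{−1} = 7 (mod 11).
  i = 5 (α = 2): (2−8)(2−5)(2−4)(2−9) = (−6)·(−3)·(−2)·(−7) = 252 ≡ 10, so v_5 = 10^{−1} = 10 (mod 11).
  v = [9, 4, 3, 7, 10].
Step 2: syndromes of r = [0, 4, 3, 8, 1] (all sums mod 11).
  S_0 = Σ v_i r_i = 9·0 + 4·4 + 3·3 + 7·8 + 10·1 = 91 ≡ 3.
  S_1 = Σ v_i α_i r_i = 9·8·0 + 4·5·4 + 3·4·3 + 7·9·8 + 10·2·1 = 640 ≡ 2.
  α_i^2 mod 11 = [9, 3, 5, 4, 4].
  S_2 = Σ v_i α_i^2 r_i = 9·9·0 + 4·3·4 + 3·5·3 + 7·4·8 + 10·4·1 = 357 ≡ 5.
  S = (3, 2, 5) ≠ 0, so r is not a codeword (an error is present).
Step 3: locate the error. For a single error e at position i, S_ℓ = v_i·e·α_i^ℓ, so α_err = S_1/S_0.
  S_0^{−1} = 3^{−1} = 4 (mod 11), so α_err = 2·4 = 8 ≡ 8 = α_1. Error position i = 1.
  Consistency check: S_2/S_1 = 5·6 = 30 ≡ 8 = α_err ✓ (single-error assumption holds).
Step 4: error magnitude e = S_0/v_1 = S_0·∏_{j≠1}(α_1 − α_j) = 3·5 = 15 ≡ 4 (mod 11).
Step 5: correct position 1: c_1 = r_1 − e = 0 − 4 ≡ 7 (mod 11). Hence c = [7, 4, 3, 8, 1].
  Check: interpolating c through the α_i gives m(x) = 10 + 1·x (degree < 2) with m(α_i) = c_i for every i, so c is indeed a codeword.


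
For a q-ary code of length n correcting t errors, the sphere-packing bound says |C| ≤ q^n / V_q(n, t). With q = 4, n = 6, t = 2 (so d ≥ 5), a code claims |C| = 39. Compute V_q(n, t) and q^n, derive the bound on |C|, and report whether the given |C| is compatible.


V_q(n, t) = 154, q^n = 4096, Hamming bound = 26, |C| = 39 > bound (violated).

Step 1: Compute V_q(n, t) = Σ_{j=0}^2 C(n, j) (q−1)^j.
  j = 0: C(6,0)·(3)^0 = 1·1 = 1.
  j = 1: C(6,1)·(3)^1 = 6·3 = 18.
  j = 2: C(6,2)·(3)^2 = 15·9 = 135.
  V_q(n, t) = 1 + 18 + 135 = 154.
Step 2: q^n = 4^6 = 4096.
Step 3: Hamming bound ⌊q^n / V_q(n,t)⌋ = ⌊4096/154⌋ = 26.
Step 4: Compare |C| = 39 to 26: violated.
The claimed |C| lies above the Hamming bound, so no 4-ary code of length 6 with d ≥ 5 can have 39 codewords.


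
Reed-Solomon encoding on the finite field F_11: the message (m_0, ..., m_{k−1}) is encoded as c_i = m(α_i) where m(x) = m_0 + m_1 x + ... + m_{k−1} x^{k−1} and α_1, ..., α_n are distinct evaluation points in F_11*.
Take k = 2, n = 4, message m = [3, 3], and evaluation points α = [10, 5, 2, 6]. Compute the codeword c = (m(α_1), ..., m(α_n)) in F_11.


c = [0, 7, 9, 10]

Message polynomial: m(x) = 3 + 3·x (mod 11).
For each evaluation point α_i, compute m(α_i) mod 11:
  α_1 = 10: Horner steps 3 → 0, so m(10) = 0.
  α_2 = 5: Horner steps 3 → 7, so m(5) = 7.
  α_3 = 2: Horner steps 3 → 9, so m(2) = 9.
  α_4 = 6: Horner steps 3 → 10, so m(6) = 10.
Codeword c = [0, 7, 9, 10] ∈ F_11^4.


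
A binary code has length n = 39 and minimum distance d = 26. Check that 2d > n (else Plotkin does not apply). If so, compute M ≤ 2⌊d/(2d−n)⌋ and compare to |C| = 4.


Plotkin bound M ≤ 4; given |C| = 4 ≤ bound (satisfied).

Check applicability: 2d = 52, n = 39.
2d − n = 13 > 0, so Plotkin applies.
Compute d/(2d−n) = 26/13 ≈ 2.0000.
⌊d/(2d−n)⌋ = 2.
Plotkin bound: M ≤ 2·2 = 4.
Given |C| = 4, check: satisfied.
This |C| is at the Plotkin bound.


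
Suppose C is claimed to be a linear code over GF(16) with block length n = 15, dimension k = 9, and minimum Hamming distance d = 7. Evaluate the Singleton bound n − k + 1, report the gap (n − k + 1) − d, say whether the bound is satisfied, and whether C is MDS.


Singleton RHS = n − k + 1 = 7, slack = 0, bound satisfied, MDS.

Singleton bound: d ≤ n − k + 1.
Here n = 15, k = 9, so n − k + 1 = 7.
Given d = 7, check d ≤ 7: YES.
Slack = (n − k + 1) − d = 0.
The code is MDS (slack = 0).
Description: the claimed parameters are [15, 9, 7]_16; such a code would be MDS (meets Singleton bound).


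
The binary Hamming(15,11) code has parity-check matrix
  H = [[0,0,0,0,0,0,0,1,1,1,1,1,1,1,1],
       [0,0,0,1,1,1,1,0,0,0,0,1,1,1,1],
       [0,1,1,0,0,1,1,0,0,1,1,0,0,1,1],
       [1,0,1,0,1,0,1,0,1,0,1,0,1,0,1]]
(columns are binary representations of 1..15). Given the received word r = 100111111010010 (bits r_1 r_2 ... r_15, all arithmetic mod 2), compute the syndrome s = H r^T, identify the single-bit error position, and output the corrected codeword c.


s = (0, 1, 0, 1)^T, error position = 5, corrected codeword c = 100101111010010

Compute s = H r^T mod 2 one row at a time:
  s_1 = 1 + 1 + 0 + 1 + 0 + 0 + 1 + 0 = 4 ≡ 0 (mod 2).
  s_2 = 1 + 1 + 1 + 1 + 0 + 0 + 1 + 0 = 5 ≡ 1 (mod 2).
  s_3 = 0 + 0 + 1 + 1 + 0 + 1 + 1 + 0 = 4 ≡ 0 (mod 2).
  s_4 = 1 + 0 + 1 + 1 + 1 + 1 + 0 + 0 = 5 ≡ 1 (mod 2).
s = (0, 1, 0, 1)^T — this equals column 5 of H (binary 0101), so error is at position 5.
Correct: flip bit 5 of r = 100111111010010 to get c = 100101111010010.


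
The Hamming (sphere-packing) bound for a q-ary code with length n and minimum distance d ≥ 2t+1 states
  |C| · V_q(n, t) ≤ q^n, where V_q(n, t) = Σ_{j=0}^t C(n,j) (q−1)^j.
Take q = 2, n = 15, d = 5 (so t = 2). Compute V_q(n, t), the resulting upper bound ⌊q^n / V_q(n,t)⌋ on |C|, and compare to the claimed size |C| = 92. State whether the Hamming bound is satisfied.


V_q(n, t) = 121, q^n = 32768, Hamming bound = 270, |C| = 92 ≤ bound (satisfied).

Step 1: Compute V_q(n, t) = Σ_{j=0}^2 C(n, j) (q−1)^j.
  j = 0: C(15,0)·(1)^0 = 1·1 = 1.
  j = 1: C(15,1)·(1)^1 = 15·1 = 15.
  j = 2: C(15,2)·(1)^2 = 105·1 = 105.
  V_q(n, t) = 1 + 15 + 105 = 121.
Step 2: q^n = 2^15 = 32768.
Step 3: Hamming bound ⌊q^n / V_q(n,t)⌋ = ⌊32768/121⌋ = 270.
Step 4: Compare |C| = 92 to 270: satisfied.
The claimed |C| lies below the Hamming bound.


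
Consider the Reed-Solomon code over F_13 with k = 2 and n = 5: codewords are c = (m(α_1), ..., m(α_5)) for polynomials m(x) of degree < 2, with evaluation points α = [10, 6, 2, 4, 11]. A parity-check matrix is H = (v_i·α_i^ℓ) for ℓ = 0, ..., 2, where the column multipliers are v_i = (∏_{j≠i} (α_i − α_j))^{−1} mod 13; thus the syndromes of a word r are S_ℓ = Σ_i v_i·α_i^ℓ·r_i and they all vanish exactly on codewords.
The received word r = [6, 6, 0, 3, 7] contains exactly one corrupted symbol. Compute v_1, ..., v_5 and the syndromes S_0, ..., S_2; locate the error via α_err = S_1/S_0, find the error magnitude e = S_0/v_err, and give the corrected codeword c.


S = (11, 6, 8), error at position 1, error magnitude e = 7, c = [12, 6, 0, 3, 7].

Step 1: column multipliers v_i = (∏_{j≠i}(α_i − α_j))^{−1} mod 13.
  i = 1 (α = 10): (10−6)(10−2)(10−4)(10−11) = 4·8·6·(−1) = −192 ≡ 3, so v_1 = 3^{−1} = 9 (mod 13).
  i = 2 (α = 6): (6−10)(6−2)(6−4)(6−11) = (−4)·4·2·(−5) = 160 ≡ 4, so v_2 = 4^{−1} = 10 (mod 13).
  i = 3 (α = 2): (2−10)(2−6)(2−4)(2−11) = (−8)·(−4)·(−2)·(−9) = 576 ≡ 4, so v_3 = 4^{−1} = 10 (mod 13).
  i = 4 (α = 4): (4−10)(4−6)(4−2)(4−11) = (−6)·(−2)·2·(−7) = −168 ≡ 1, so v_4 = 1^{−1} = 1 (mod 13).
  i = 5 (α = 11): (11−10)(11−6)(11−2)(11−4) = 1·5·9·7 = 315 ≡ 3, so v_5 = 3^{−1} = 9 (mod 13).
  v = [9, 10, 10, 1, 9].
Step 2: syndromes of r = [6, 6, 0, 3, 7] (all sums mod 13).
  S_0 = Σ v_i r_i = 9·6 + 10·6 + 10·0 + 1·3 + 9·7 = 180 ≡ 11.
  S_1 = Σ v_i α_i r_i = 9·10·6 + 10·6·6 + 10·2·0 + 1·4·3 + 9·11·7 = 1605 ≡ 6.
  α_i^2 mod 13 = [9, 10, 4, 3, 4].
  S_2 = Σ v_i α_i^2 r_i = 9·9·6 + 10·10·6 + 10·4·0 + 1·3·3 + 9·4·7 = 1347 ≡ 8.
  S = (11, 6, 8) ≠ 0, so r is not a codeword (an error is present).
Step 3: locate the error. For a single error e at position i, S_ℓ = v_i·e·α_i^ℓ, so α_err = S_1/S_0.
  S_0^{−1} = 11^{−1} = 6 (mod 13), so α_err = 6·6 = 36 ≡ 10 = α_1. Error position i = 1.
  Consistency check: S_2/S_1 = 8·11 = 88 ≡ 10 = α_err ✓ (single-error assumption holds).
Step 4: error magnitude e = S_0/v_1 = S_0·∏_{j≠1}(α_1 − α_j) = 11·3 = 33 ≡ 7 (mod 13).
Step 5: correct position 1: c_1 = r_1 − e = 6 − 7 ≡ 12 (mod 13). Hence c = [12, 6, 0, 3, 7].
  Check: interpolating c through the α_i gives m(x) = 10 + 8·x (degree < 2) with m(α_i) = c_i for every i, so c is indeed a codeword.
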